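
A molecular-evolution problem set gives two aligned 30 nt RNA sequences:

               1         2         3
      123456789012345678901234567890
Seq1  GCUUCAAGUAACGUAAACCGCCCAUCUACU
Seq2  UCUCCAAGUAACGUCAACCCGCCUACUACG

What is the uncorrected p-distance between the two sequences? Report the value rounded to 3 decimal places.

Mismatches occur at site 1 (G→U), site 4 (U→C), site 15 (A→C), site 20 (G→C), site 21 (C→G), site 24 (A→U), site 25 (U→A), site 30 (U→G).
There are 8 differences over 30 sites, so p = 8/30 = 0.267.

0.267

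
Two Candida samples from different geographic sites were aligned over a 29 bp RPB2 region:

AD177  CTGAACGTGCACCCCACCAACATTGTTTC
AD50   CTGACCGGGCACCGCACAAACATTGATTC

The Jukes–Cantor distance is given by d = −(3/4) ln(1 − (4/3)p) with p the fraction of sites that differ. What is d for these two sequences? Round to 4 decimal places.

The sequences differ at positions 5 (A/C), 8 (T/G), 14 (C/G), 18 (C/A), 26 (T/A).
p = 5/29 = 0.172414.
d = −0.75 · ln(1 − (4/3)·0.172414) = −0.75 · ln(0.770115) = −0.75 · (-0.261215) = 0.1959.

0.1959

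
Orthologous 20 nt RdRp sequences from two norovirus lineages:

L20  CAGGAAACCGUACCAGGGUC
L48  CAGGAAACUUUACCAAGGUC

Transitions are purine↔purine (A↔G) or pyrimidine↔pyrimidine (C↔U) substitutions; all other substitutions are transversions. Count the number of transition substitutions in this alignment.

2

Mismatches occur at site 9 (C↔U, transition), site 10 (G↔U, transversion), site 16 (G↔A, transition).
Of the 3 differences, 2 transitions and 1 transversion, so the answer is 2.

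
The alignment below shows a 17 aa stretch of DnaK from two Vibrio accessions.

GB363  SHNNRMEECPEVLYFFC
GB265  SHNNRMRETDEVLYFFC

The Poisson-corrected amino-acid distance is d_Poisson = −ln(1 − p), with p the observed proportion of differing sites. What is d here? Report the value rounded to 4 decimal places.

0.1942

The sequences differ at positions 7 (E/R), 9 (C/T), 10 (P/D).
p = 3/17 = 0.176471.
d = −ln(1 − 0.176471) = −ln(0.823529) = 0.1942.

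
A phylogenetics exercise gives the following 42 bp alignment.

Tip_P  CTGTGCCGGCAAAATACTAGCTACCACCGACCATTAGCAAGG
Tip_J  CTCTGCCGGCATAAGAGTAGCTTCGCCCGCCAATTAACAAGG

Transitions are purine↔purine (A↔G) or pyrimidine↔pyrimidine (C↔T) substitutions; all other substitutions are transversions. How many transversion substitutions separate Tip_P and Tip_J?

The sequences differ at positions 3 (G/C, transversion), 12 (A/T, transversion), 15 (T/G, transversion), 17 (C/G, transversion), 23 (A/T, transversion), 25 (C/G, transversion), 26 (A/C, transversion), 30 (A/C, transversion), 32 (C/A, transversion), 37 (G/A, transition).
Of the 10 differences, 1 transition and 9 transversions, so the answer is 9.

9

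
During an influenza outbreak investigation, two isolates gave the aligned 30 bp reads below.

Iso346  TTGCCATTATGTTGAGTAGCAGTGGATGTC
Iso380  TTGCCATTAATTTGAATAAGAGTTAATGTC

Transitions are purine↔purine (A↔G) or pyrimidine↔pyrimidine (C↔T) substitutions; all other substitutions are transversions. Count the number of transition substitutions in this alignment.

3

Mismatches occur at site 10 (T→A, transversion), site 11 (G→T, transversion), site 16 (G→A, transition), site 19 (G→A, transition), site 20 (C→G, transversion), site 24 (G→T, transversion), site 25 (G→A, transition).
Of the 7 differences, 3 transitions and 4 transversions, so the answer is 3.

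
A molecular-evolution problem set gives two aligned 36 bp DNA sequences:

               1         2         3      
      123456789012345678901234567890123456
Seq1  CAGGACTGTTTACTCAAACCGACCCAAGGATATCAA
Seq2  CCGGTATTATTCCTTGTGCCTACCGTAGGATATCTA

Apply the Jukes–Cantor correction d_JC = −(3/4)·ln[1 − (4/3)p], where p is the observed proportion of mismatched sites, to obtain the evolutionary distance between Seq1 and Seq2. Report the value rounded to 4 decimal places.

0.5482

The sequences differ at positions 2 (A/C), 5 (A/T), 6 (C/A), 8 (G/T), 9 (T/A), 12 (A/C), 15 (C/T), 16 (A/G), 17 (A/T), 18 (A/G), 21 (G/T), 25 (C/G), 26 (A/T), 35 (A/T).
p = 14/36 = 0.388889.
d = −0.75 · ln(1 − (4/3)·0.388889) = −0.75 · ln(0.481481) = −0.75 · (-0.730889) = 0.5482.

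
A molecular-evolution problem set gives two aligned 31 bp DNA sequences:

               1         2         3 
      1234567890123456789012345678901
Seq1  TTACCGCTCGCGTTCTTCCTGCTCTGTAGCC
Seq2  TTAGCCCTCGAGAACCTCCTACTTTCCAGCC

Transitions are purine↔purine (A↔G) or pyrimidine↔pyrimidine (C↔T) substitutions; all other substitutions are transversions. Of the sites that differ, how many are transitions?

Differing sites — 4:C/G (Tv); 6:G/C (Tv); 11:C/A (Tv); 13:T/A (Tv); 14:T/A (Tv); 16:T/C (Ti); 21:G/A (Ti); 24:C/T (Ti); 26:G/C (Tv); 27:T/C (Ti).
Of the 10 differences, 4 transitions and 6 transversions, so the answer is 4.

4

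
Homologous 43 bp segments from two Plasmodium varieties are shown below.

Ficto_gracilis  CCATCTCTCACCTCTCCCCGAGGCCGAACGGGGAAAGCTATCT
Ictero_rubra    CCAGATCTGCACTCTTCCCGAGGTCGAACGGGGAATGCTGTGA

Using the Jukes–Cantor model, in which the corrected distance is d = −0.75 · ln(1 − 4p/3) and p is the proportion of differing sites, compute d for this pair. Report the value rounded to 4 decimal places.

0.3129

Mismatches occur at site 4 (T/G), site 5 (C/A), site 9 (C/G), site 10 (A/C), site 11 (C/A), site 16 (C/T), site 24 (C/T), site 36 (A/T), site 40 (A/G), site 42 (C/G), site 43 (T/A).
p = 11/43 = 0.255814.
d = −0.75 · ln(1 − (4/3)·0.255814) = −0.75 · ln(0.658915) = −0.75 · (-0.417161) = 0.3129.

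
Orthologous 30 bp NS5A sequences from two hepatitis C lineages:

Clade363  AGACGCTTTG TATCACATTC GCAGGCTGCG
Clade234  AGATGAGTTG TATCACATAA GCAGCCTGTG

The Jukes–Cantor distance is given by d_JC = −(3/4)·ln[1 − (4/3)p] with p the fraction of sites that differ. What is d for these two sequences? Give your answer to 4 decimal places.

Differing sites — 4:C/T; 6:C/A; 7:T/G; 19:T/A; 20:C/A; 25:G/C; 29:C/T.
p = 7/30 = 0.233333.
d = −0.75 · ln(1 − (4/3)·0.233333) = −0.75 · ln(0.688889) = −0.75 · (-0.372675) = 0.2795.

0.2795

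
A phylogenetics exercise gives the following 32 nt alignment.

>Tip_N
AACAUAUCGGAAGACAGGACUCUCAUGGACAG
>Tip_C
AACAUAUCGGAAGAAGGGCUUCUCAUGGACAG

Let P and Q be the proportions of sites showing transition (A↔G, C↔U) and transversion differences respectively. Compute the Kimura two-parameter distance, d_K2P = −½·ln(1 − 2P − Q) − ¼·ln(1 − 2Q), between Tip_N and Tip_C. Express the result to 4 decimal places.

Differing sites — 15:C/A (Tv); 16:A/G (Ti); 19:A/C (Tv); 20:C/U (Ti).
Of the 4 differences, 2 transitions and 2 transversions over 32 sites: P = 2/32 = 0.062500, Q = 2/32 = 0.062500.
d = −0.5·ln(0.812500) − 0.25·ln(0.875000) = −0.5·(-0.207639) − 0.25·(-0.133531) = 0.1372.

0.1372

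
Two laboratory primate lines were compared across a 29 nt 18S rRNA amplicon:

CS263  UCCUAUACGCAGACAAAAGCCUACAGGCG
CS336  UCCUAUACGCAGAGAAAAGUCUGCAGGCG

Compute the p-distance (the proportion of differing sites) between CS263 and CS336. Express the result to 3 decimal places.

The sequences differ at positions 14 (C/G), 20 (C/U), 23 (A/G).
There are 3 differences over 29 sites, so p = 3/29 = 0.103.

0.103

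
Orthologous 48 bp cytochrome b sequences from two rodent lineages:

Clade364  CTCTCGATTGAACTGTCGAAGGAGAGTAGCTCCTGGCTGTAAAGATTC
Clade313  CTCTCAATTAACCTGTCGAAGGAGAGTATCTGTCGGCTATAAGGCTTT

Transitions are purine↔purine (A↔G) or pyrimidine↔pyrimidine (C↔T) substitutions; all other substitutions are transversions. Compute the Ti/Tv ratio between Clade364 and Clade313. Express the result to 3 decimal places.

Differing sites — 6:G/A (Ti); 10:G/A (Ti); 12:A/C (Tv); 29:G/T (Tv); 32:C/G (Tv); 33:C/T (Ti); 34:T/C (Ti); 39:G/A (Ti); 43:A/G (Ti); 45:A/C (Tv); 48:C/T (Ti).
Of the 11 differences, 7 transitions and 4 transversions, so Ti/Tv = 7/4 = 1.750.

1.750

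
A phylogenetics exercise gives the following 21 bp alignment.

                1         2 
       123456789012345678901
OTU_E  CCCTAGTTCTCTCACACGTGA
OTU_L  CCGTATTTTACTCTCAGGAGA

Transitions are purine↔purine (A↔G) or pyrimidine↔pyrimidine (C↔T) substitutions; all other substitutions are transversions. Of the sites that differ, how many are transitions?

Mismatches occur at site 3 (C↔G, transversion), site 6 (G↔T, transversion), site 9 (C↔T, transition), site 10 (T↔A, transversion), site 14 (A↔T, transversion), site 17 (C↔G, transversion), site 19 (T↔A, transversion).
Of the 7 differences, 1 transition and 6 transversions, so the answer is 1.

1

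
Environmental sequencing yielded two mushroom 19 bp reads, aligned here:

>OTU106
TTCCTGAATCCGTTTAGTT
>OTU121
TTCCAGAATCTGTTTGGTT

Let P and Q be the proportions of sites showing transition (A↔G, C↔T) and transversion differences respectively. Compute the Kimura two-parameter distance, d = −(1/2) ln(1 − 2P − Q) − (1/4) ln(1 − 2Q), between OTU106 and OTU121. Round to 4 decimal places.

0.1805

Mismatches occur at site 5 (T→A, transversion), site 11 (C→T, transition), site 16 (A→G, transition).
Of the 3 differences, 2 transitions and 1 transversion over 19 sites: P = 2/19 = 0.105263, Q = 1/19 = 0.052632.
d = −0.5·ln(0.736842) − 0.25·ln(0.894736) = −0.5·(-0.305382) − 0.25·(-0.111227) = 0.1805.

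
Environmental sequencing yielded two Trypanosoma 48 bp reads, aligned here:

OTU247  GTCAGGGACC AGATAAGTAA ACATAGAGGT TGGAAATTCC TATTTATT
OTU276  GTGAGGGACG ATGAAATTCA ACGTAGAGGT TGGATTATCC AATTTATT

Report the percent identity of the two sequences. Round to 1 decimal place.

75.0%

Mismatches occur at site 3 (C↔G), site 10 (C↔G), site 12 (G↔T), site 13 (A↔G), site 14 (T↔A), site 17 (G↔T), site 19 (A↔C), site 23 (A↔G), site 35 (A↔T), site 36 (A↔T), site 37 (T↔A), site 41 (T↔A).
36 of the 48 sites match, so the percent identity is 36/48 × 100 = 75.0%.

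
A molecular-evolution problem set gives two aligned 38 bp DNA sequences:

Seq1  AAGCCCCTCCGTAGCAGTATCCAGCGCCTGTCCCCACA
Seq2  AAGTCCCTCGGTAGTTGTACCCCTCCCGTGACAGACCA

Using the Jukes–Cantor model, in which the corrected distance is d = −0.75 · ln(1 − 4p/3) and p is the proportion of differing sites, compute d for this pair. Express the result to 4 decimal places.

0.5068

Differing sites — 4:C/T; 10:C/G; 15:C/T; 16:A/T; 20:T/C; 23:A/C; 24:G/T; 26:G/C; 28:C/G; 31:T/A; 33:C/A; 34:C/G; 35:C/A; 36:A/C.
p = 14/38 = 0.368421.
d = −0.75 · ln(1 − (4/3)·0.368421) = −0.75 · ln(0.508772) = −0.75 · (-0.675755) = 0.5068.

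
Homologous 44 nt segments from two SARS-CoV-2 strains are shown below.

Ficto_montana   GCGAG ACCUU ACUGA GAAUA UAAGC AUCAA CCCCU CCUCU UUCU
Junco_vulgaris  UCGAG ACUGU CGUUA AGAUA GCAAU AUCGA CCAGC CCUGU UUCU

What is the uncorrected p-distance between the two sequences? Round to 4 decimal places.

0.3864

Mismatches occur at site 1 (G↔U), site 8 (C↔U), site 9 (U↔G), site 11 (A↔C), site 12 (C↔G), site 14 (G↔U), site 16 (G↔A), site 17 (A↔G), site 21 (U↔G), site 22 (A↔C), site 24 (G↔A), site 25 (C↔U), site 29 (A↔G), site 33 (C↔A), site 34 (C↔G), site 35 (U↔C), site 39 (C↔G).
There are 17 differences over 44 sites, so p = 17/44 = 0.3864.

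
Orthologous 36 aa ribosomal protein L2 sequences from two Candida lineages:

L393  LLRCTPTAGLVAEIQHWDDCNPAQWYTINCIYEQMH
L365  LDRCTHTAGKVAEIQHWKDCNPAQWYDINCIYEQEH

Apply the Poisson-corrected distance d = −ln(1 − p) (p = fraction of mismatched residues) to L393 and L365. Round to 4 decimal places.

The sequences differ at positions 2 (L/D), 6 (P/H), 10 (L/K), 18 (D/K), 27 (T/D), 35 (M/E).
p = 6/36 = 0.166667.
d = −ln(1 − 0.166667) = −ln(0.833333) = 0.1823.

0.1823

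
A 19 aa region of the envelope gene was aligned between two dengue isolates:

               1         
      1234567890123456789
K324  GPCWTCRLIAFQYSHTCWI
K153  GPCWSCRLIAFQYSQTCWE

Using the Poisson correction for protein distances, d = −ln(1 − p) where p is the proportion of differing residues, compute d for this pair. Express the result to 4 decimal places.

The sequences differ at positions 5 (T/S), 15 (H/Q), 19 (I/E).
p = 3/19 = 0.157895.
d = −ln(1 − 0.157895) = −ln(0.842105) = 0.1719.

0.1719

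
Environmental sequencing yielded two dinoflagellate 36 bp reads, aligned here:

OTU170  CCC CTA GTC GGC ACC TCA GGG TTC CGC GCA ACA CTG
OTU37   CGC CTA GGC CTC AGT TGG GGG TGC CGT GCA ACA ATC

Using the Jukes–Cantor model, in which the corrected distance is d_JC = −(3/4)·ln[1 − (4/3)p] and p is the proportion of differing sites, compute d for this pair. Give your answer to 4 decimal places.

The sequences differ at positions 2 (C/G), 8 (T/G), 10 (G/C), 11 (G/T), 14 (C/G), 15 (C/T), 17 (C/G), 18 (A/G), 23 (T/G), 27 (C/T), 34 (C/A), 36 (G/C).
p = 12/36 = 0.333333.
d = −0.75 · ln(1 − (4/3)·0.333333) = −0.75 · ln(0.555556) = −0.75 · (-0.587786) = 0.4408.

0.4408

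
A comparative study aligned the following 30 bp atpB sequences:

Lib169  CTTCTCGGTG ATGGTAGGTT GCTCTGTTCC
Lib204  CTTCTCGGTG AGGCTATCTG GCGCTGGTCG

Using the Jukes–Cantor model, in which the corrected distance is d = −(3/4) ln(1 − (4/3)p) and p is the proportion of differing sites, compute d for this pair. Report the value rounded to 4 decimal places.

The sequences differ at positions 12 (T/G), 14 (G/C), 17 (G/T), 18 (G/C), 20 (T/G), 23 (T/G), 27 (T/G), 30 (C/G).
p = 8/30 = 0.266667.
d = −0.75 · ln(1 − (4/3)·0.266667) = −0.75 · ln(0.644444) = −0.75 · (-0.439367) = 0.3295.

0.3295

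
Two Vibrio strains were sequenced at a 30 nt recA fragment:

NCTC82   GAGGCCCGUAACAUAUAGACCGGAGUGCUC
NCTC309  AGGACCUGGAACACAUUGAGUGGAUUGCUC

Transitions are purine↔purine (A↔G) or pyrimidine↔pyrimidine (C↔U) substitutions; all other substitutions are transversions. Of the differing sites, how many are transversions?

Mismatches occur at site 1 (G↔A, transition), site 2 (A↔G, transition), site 4 (G↔A, transition), site 7 (C↔U, transition), site 9 (U↔G, transversion), site 14 (U↔C, transition), site 17 (A↔U, transversion), site 20 (C↔G, transversion), site 21 (C↔U, transition), site 25 (G↔U, transversion).
Of the 10 differences, 6 transitions and 4 transversions, so the answer is 4.

4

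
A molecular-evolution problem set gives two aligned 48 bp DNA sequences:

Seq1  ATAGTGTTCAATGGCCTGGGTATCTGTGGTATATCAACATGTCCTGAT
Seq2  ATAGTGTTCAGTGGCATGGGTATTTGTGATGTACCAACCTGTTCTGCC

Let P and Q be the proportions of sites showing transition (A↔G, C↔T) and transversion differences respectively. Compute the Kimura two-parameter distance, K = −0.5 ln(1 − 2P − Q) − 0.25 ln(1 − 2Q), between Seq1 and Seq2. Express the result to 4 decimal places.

0.2520

Mismatches occur at site 11 (A→G, transition), site 16 (C→A, transversion), site 24 (C→T, transition), site 29 (G→A, transition), site 31 (A→G, transition), site 34 (T→C, transition), site 39 (A→C, transversion), site 43 (C→T, transition), site 47 (A→C, transversion), site 48 (T→C, transition).
Of the 10 differences, 7 transitions and 3 transversions over 48 sites: P = 7/48 = 0.145833, Q = 3/48 = 0.062500.
d = −0.5·ln(0.645834) − 0.25·ln(0.875000) = −0.5·(-0.437213) − 0.25·(-0.133531) = 0.2520.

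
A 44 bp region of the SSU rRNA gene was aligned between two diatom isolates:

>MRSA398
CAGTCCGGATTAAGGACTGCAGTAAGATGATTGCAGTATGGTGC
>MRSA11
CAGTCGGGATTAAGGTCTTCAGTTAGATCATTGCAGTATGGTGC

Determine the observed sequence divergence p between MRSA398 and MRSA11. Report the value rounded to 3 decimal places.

Differing sites — 6:C/G; 16:A/T; 19:G/T; 24:A/T; 29:G/C.
There are 5 differences over 44 sites, so p = 5/44 = 0.114.

0.114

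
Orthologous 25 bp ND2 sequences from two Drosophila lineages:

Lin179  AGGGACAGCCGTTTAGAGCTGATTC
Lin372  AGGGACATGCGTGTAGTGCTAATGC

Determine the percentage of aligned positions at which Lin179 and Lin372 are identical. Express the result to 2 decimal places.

76.00%

Mismatches occur at site 8 (G→T), site 9 (C→G), site 13 (T→G), site 17 (A→T), site 21 (G→A), site 24 (T→G).
19 of the 25 sites match, so the percent identity is 19/25 × 100 = 76.00%.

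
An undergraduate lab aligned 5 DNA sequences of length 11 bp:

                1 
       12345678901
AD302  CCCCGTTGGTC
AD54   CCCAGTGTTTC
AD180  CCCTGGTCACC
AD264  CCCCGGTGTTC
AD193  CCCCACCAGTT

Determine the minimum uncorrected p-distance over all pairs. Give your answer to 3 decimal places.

Pairwise Hamming distances:
  AD302 vs AD54: 4
  AD302 vs AD180: 5
  AD302 vs AD264: 2
  AD302 vs AD193: 5
  AD54 vs AD180: 6
  AD54 vs AD264: 4
  AD54 vs AD193: 7
  AD180 vs AD264: 4
  AD180 vs AD193: 8
  AD264 vs AD193: 6
The smallest is 2 mismatches, between AD302 and AD264; p = 2/11 = 0.182.

0.182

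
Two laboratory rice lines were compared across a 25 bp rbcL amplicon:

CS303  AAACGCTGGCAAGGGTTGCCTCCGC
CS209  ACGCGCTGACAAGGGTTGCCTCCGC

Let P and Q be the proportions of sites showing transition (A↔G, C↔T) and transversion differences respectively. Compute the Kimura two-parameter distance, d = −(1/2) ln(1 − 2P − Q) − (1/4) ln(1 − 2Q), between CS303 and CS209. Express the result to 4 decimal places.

0.1324

Mismatches occur at site 2 (A/C, transversion), site 3 (A/G, transition), site 9 (G/A, transition).
Of the 3 differences, 2 transitions and 1 transversion over 25 sites: P = 2/25 = 0.080000, Q = 1/25 = 0.040000.
d = −0.5·ln(0.800000) − 0.25·ln(0.920000) = −0.5·(-0.223144) − 0.25·(-0.083382) = 0.1324.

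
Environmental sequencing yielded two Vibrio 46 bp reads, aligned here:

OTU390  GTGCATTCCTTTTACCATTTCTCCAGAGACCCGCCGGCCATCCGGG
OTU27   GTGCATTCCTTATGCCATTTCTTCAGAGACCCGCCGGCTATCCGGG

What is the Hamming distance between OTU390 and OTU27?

Mismatches occur at site 12 (T↔A), site 14 (A↔G), site 23 (C↔T), site 39 (C↔T).
That gives 4 mismatches out of 46 aligned sites, so the Hamming distance is 4.

4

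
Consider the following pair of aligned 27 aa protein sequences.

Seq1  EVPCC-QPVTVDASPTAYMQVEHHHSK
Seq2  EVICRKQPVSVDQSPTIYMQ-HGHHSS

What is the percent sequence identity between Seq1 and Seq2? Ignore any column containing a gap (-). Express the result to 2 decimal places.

Excluding the 2 gap columns leaves 25 comparable sites.
Differing sites — 3:P/I; 5:C/R; 10:T/S; 13:A/Q; 17:A/I; 22:E/H; 23:H/G; 27:K/S.
17 of the 25 comparable sites match, so the percent identity is 17/25 × 100 = 68.00%.

68.00%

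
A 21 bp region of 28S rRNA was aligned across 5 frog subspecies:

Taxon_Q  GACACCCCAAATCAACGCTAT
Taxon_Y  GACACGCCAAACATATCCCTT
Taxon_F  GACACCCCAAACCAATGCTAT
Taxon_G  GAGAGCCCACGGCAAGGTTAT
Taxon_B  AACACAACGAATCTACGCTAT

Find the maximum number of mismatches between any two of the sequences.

13

Pairwise Hamming distances:
  Taxon_Q vs Taxon_Y: 8
  Taxon_Q vs Taxon_F: 2
  Taxon_Q vs Taxon_G: 7
  Taxon_Q vs Taxon_B: 5
  Taxon_Y vs Taxon_F: 6
  Taxon_Y vs Taxon_G: 13
  Taxon_Y vs Taxon_B: 10
  Taxon_F vs Taxon_G: 7
  Taxon_F vs Taxon_B: 7
  Taxon_G vs Taxon_B: 12
The largest is 13, between Taxon_Y and Taxon_G.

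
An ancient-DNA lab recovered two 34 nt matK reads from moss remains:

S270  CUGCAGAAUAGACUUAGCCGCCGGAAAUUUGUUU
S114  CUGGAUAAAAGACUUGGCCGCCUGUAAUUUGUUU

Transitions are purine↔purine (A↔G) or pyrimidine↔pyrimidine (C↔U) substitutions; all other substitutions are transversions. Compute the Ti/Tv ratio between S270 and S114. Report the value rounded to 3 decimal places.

Mismatches occur at site 4 (C/G, transversion), site 6 (G/U, transversion), site 9 (U/A, transversion), site 16 (A/G, transition), site 23 (G/U, transversion), site 25 (A/U, transversion).
Of the 6 differences, 1 transition and 5 transversions, so Ti/Tv = 1/5 = 0.200.

0.200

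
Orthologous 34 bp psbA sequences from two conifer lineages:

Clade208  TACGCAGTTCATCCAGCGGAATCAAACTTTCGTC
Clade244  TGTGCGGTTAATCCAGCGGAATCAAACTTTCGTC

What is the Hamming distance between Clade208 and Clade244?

4

The sequences differ at positions 2 (A/G), 3 (C/T), 6 (A/G), 10 (C/A).
That gives 4 mismatches out of 34 aligned sites, so the Hamming distance is 4.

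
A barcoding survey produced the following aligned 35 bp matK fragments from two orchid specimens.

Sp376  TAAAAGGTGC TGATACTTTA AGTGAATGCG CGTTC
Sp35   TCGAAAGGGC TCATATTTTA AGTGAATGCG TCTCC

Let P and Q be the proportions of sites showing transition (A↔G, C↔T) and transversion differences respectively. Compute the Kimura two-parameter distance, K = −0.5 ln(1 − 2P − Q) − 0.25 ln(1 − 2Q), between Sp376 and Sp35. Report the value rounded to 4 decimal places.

0.3203

Mismatches occur at site 2 (A→C, transversion), site 3 (A→G, transition), site 6 (G→A, transition), site 8 (T→G, transversion), site 12 (G→C, transversion), site 16 (C→T, transition), site 31 (C→T, transition), site 32 (G→C, transversion), site 34 (T→C, transition).
Of the 9 differences, 5 transitions and 4 transversions over 35 sites: P = 5/35 = 0.142857, Q = 4/35 = 0.114286.
d = −0.5·ln(0.600000) − 0.25·ln(0.771428) = −0.5·(-0.510826) − 0.25·(-0.259512) = 0.3203.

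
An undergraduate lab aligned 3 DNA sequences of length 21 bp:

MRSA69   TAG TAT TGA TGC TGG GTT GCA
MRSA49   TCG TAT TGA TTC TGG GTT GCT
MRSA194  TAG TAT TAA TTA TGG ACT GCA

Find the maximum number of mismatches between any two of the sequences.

6

Pairwise Hamming distances:
  MRSA69 vs MRSA49: 3
  MRSA69 vs MRSA194: 5
  MRSA49 vs MRSA194: 6
The largest is 6, between MRSA49 and MRSA194.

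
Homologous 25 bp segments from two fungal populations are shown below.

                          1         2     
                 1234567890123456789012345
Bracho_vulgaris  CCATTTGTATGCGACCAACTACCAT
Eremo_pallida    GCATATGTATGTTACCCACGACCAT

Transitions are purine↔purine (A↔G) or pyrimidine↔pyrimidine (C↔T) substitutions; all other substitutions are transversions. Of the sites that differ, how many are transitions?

Mismatches occur at site 1 (C/G, transversion), site 5 (T/A, transversion), site 12 (C/T, transition), site 13 (G/T, transversion), site 17 (A/C, transversion), site 20 (T/G, transversion).
Of the 6 differences, 1 transition and 5 transversions, so the answer is 1.

1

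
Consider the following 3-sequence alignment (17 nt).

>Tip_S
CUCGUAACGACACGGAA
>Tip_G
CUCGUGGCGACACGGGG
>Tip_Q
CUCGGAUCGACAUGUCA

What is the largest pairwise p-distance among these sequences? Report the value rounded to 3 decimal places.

Pairwise Hamming distances:
  Tip_S vs Tip_G: 4
  Tip_S vs Tip_Q: 5
  Tip_G vs Tip_Q: 7
The largest is 7 mismatches, between Tip_G and Tip_Q; p = 7/17 = 0.412.

0.412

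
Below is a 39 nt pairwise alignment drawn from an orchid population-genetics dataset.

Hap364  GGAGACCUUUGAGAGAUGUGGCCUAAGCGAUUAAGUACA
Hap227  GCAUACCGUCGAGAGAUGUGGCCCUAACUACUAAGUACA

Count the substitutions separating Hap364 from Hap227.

9

Differing sites — 2:G/C; 4:G/U; 8:U/G; 10:U/C; 24:U/C; 25:A/U; 27:G/A; 29:G/U; 31:U/C.
That gives 9 mismatches out of 39 aligned sites, so the Hamming distance is 9.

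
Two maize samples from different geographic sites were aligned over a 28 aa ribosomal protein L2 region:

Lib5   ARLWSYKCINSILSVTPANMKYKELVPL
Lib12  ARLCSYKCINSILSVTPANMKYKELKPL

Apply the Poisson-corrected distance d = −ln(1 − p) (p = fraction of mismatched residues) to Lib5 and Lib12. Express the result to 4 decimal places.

0.0741

The sequences differ at positions 4 (W/C), 26 (V/K).
p = 2/28 = 0.071429.
d = −ln(1 − 0.071429) = −ln(0.928571) = 0.0741.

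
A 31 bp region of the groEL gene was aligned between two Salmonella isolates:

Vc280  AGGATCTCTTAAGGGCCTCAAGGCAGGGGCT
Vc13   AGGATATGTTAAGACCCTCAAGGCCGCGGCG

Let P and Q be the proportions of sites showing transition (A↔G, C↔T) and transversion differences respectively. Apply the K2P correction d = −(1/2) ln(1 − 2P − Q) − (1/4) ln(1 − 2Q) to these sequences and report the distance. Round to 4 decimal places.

Mismatches occur at site 6 (C/A, transversion), site 8 (C/G, transversion), site 14 (G/A, transition), site 15 (G/C, transversion), site 25 (A/C, transversion), site 27 (G/C, transversion), site 31 (T/G, transversion).
Of the 7 differences, 1 transition and 6 transversions over 31 sites: P = 1/31 = 0.032258, Q = 6/31 = 0.193548.
d = −0.5·ln(0.741936) − 0.25·ln(0.612904) = −0.5·(-0.298492) − 0.25·(-0.489547) = 0.2716.

0.2716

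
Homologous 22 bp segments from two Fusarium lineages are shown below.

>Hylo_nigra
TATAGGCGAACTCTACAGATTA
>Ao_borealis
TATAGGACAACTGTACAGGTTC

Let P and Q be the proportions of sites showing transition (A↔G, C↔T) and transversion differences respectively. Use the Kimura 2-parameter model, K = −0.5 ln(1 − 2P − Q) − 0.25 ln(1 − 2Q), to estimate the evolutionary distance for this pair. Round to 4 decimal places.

0.2722

Differing sites — 7:C/A (Tv); 8:G/C (Tv); 13:C/G (Tv); 19:A/G (Ti); 22:A/C (Tv).
Of the 5 differences, 1 transition and 4 transversions over 22 sites: P = 1/22 = 0.045455, Q = 4/22 = 0.181818.
d = −0.5·ln(0.727272) − 0.25·ln(0.636364) = −0.5·(-0.318455) − 0.25·(-0.451985) = 0.2722.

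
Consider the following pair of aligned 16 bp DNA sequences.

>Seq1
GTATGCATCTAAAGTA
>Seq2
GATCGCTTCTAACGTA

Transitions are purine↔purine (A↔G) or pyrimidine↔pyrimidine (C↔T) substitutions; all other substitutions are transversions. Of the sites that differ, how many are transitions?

The sequences differ at positions 2 (T/A, transversion), 3 (A/T, transversion), 4 (T/C, transition), 7 (A/T, transversion), 13 (A/C, transversion).
Of the 5 differences, 1 transition and 4 transversions, so the answer is 1.

1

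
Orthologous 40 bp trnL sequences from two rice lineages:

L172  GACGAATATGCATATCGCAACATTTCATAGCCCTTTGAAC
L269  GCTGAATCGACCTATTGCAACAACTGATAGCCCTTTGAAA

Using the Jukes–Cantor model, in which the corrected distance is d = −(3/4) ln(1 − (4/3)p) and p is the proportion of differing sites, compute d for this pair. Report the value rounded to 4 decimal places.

The sequences differ at positions 2 (A/C), 3 (C/T), 8 (A/C), 9 (T/G), 10 (G/A), 12 (A/C), 16 (C/T), 23 (T/A), 24 (T/C), 26 (C/G), 40 (C/A).
p = 11/40 = 0.275000.
d = −0.75 · ln(1 − (4/3)·0.275000) = −0.75 · ln(0.633333) = −0.75 · (-0.456759) = 0.3426.

0.3426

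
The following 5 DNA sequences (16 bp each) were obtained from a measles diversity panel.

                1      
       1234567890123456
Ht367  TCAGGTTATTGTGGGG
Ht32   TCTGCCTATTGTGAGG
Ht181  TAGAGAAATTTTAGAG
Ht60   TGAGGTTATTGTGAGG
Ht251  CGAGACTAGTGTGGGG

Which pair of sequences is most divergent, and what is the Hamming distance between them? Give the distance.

Pairwise Hamming distances:
  Ht367 vs Ht32: 4
  Ht367 vs Ht181: 8
  Ht367 vs Ht60: 2
  Ht367 vs Ht251: 5
  Ht32 vs Ht181: 10
  Ht32 vs Ht60: 4
  Ht32 vs Ht251: 6
  Ht181 vs Ht60: 9
  Ht181 vs Ht251: 11
  Ht60 vs Ht251: 5
The largest is 11, between Ht181 and Ht251.

11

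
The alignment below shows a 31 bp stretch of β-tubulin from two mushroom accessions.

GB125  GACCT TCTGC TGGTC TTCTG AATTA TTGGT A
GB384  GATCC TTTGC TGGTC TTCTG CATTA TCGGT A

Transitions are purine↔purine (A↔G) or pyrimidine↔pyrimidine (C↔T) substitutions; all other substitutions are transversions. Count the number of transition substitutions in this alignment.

Mismatches occur at site 3 (C↔T, transition), site 5 (T↔C, transition), site 7 (C↔T, transition), site 21 (A↔C, transversion), site 27 (T↔C, transition).
Of the 5 differences, 4 transitions and 1 transversion, so the answer is 4.

4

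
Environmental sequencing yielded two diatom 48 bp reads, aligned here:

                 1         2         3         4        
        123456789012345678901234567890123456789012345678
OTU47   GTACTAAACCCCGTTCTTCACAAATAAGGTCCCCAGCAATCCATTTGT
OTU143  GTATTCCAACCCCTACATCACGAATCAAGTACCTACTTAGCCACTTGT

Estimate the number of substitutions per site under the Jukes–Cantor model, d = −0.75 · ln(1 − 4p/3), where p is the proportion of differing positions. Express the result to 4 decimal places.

0.4793

Mismatches occur at site 4 (C→T), site 6 (A→C), site 7 (A→C), site 9 (C→A), site 13 (G→C), site 15 (T→A), site 17 (T→A), site 22 (A→G), site 26 (A→C), site 28 (G→A), site 31 (C→A), site 34 (C→T), site 36 (G→C), site 37 (C→T), site 38 (A→T), site 40 (T→G), site 44 (T→C).
p = 17/48 = 0.354167.
d = −0.75 · ln(1 − (4/3)·0.354167) = −0.75 · ln(0.527777) = −0.75 · (-0.639081) = 0.4793.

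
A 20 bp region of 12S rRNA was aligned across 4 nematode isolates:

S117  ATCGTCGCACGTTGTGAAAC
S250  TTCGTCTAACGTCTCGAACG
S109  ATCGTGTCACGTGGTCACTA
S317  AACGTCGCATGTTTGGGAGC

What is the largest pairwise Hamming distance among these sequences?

Pairwise Hamming distances:
  S117 vs S250: 8
  S117 vs S109: 7
  S117 vs S317: 6
  S250 vs S109: 10
  S250 vs S317: 10
  S109 vs S317: 12
The largest is 12, between S109 and S317.

12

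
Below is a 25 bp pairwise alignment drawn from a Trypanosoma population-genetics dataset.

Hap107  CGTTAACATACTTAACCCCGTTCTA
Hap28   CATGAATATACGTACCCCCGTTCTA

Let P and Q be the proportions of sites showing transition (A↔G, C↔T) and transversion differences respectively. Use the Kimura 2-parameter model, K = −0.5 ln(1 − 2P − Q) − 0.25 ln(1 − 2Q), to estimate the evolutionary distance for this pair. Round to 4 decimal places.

0.2329

Mismatches occur at site 2 (G/A, transition), site 4 (T/G, transversion), site 7 (C/T, transition), site 12 (T/G, transversion), site 15 (A/C, transversion).
Of the 5 differences, 2 transitions and 3 transversions over 25 sites: P = 2/25 = 0.080000, Q = 3/25 = 0.120000.
d = −0.5·ln(0.720000) − 0.25·ln(0.760000) = −0.5·(-0.328504) − 0.25·(-0.274437) = 0.2329.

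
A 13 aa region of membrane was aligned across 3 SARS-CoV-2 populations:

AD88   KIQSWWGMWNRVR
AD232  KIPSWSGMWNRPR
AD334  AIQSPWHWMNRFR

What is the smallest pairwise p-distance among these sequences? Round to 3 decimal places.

Pairwise Hamming distances:
  AD88 vs AD232: 3
  AD88 vs AD334: 6
  AD232 vs AD334: 8
The smallest is 3 mismatches, between AD88 and AD232; p = 3/13 = 0.231.

0.231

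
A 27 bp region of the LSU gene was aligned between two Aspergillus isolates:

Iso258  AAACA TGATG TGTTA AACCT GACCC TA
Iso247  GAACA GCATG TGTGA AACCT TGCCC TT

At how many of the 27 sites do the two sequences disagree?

The sequences differ at positions 1 (A/G), 6 (T/G), 7 (G/C), 14 (T/G), 21 (G/T), 22 (A/G), 27 (A/T).
That gives 7 mismatches out of 27 aligned sites, so the Hamming distance is 7.

7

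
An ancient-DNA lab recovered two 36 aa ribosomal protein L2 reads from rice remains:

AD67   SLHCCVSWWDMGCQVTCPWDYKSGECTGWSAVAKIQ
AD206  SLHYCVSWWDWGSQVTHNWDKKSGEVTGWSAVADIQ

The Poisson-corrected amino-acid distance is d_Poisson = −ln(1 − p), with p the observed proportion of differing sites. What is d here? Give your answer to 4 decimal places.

0.2513

Mismatches occur at site 4 (C/Y), site 11 (M/W), site 13 (C/S), site 17 (C/H), site 18 (P/N), site 21 (Y/K), site 26 (C/V), site 34 (K/D).
p = 8/36 = 0.222222.
d = −ln(1 − 0.222222) = −ln(0.777778) = 0.2513.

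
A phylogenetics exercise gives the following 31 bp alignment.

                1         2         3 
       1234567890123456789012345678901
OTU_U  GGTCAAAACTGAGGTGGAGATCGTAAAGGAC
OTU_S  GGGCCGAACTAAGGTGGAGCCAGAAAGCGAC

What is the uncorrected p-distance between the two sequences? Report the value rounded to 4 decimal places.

0.3226

The sequences differ at positions 3 (T/G), 5 (A/C), 6 (A/G), 11 (G/A), 20 (A/C), 21 (T/C), 22 (C/A), 24 (T/A), 27 (A/G), 28 (G/C).
There are 10 differences over 31 sites, so p = 10/31 = 0.3226.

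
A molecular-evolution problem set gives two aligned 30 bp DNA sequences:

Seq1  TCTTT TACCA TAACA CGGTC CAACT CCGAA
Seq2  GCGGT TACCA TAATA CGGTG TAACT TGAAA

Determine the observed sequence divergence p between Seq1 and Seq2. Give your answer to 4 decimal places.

0.3000

Mismatches occur at site 1 (T/G), site 3 (T/G), site 4 (T/G), site 14 (C/T), site 20 (C/G), site 21 (C/T), site 26 (C/T), site 27 (C/G), site 28 (G/A).
There are 9 differences over 30 sites, so p = 9/30 = 0.3000.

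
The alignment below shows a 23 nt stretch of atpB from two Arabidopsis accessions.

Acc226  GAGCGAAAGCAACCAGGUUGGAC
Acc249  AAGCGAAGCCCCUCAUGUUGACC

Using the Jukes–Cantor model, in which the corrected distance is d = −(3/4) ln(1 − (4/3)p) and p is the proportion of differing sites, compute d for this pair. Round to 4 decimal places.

Differing sites — 1:G/A; 8:A/G; 9:G/C; 11:A/C; 12:A/C; 13:C/U; 16:G/U; 21:G/A; 22:A/C.
p = 9/23 = 0.391304.
d = −0.75 · ln(1 − (4/3)·0.391304) = −0.75 · ln(0.478261) = −0.75 · (-0.737599) = 0.5532.

0.5532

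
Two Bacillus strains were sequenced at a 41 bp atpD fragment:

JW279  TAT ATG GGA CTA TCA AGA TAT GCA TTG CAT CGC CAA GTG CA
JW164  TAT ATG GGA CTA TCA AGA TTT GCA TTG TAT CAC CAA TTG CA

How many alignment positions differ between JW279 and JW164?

4

Mismatches occur at site 20 (A↔T), site 28 (C↔T), site 32 (G↔A), site 37 (G↔T).
That gives 4 mismatches out of 41 aligned sites, so the Hamming distance is 4.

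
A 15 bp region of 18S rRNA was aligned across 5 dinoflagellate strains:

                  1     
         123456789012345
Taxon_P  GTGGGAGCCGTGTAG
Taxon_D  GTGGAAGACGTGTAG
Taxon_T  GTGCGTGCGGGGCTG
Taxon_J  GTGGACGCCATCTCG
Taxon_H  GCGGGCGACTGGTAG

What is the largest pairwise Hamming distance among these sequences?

Pairwise Hamming distances:
  Taxon_P vs Taxon_D: 2
  Taxon_P vs Taxon_T: 6
  Taxon_P vs Taxon_J: 5
  Taxon_P vs Taxon_H: 5
  Taxon_D vs Taxon_T: 8
  Taxon_D vs Taxon_J: 5
  Taxon_D vs Taxon_H: 5
  Taxon_T vs Taxon_J: 9
  Taxon_T vs Taxon_H: 8
  Taxon_J vs Taxon_H: 7
The largest is 9, between Taxon_T and Taxon_J.

9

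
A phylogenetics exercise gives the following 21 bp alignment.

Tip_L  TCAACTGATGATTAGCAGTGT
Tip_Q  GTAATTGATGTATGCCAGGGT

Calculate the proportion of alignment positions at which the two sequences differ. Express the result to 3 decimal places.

The sequences differ at positions 1 (T/G), 2 (C/T), 5 (C/T), 11 (A/T), 12 (T/A), 14 (A/G), 15 (G/C), 19 (T/G).
There are 8 differences over 21 sites, so p = 8/21 = 0.381.

0.381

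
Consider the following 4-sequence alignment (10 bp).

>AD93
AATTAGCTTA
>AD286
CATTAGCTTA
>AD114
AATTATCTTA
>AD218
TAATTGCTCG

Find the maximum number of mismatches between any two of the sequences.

Pairwise Hamming distances:
  AD93 vs AD286: 1
  AD93 vs AD114: 1
  AD93 vs AD218: 5
  AD286 vs AD114: 2
  AD286 vs AD218: 5
  AD114 vs AD218: 6
The largest is 6, between AD114 and AD218.

6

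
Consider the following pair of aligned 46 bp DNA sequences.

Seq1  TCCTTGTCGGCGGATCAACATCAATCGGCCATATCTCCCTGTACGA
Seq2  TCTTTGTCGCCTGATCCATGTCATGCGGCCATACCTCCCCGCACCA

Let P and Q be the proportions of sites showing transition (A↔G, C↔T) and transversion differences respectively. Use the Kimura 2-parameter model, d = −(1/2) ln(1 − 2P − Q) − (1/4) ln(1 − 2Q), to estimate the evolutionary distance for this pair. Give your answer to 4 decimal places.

Differing sites — 3:C/T (Ti); 10:G/C (Tv); 12:G/T (Tv); 17:A/C (Tv); 19:C/T (Ti); 20:A/G (Ti); 24:A/T (Tv); 25:T/G (Tv); 34:T/C (Ti); 40:T/C (Ti); 42:T/C (Ti); 45:G/C (Tv).
Of the 12 differences, 6 transitions and 6 transversions over 46 sites: P = 6/46 = 0.130435, Q = 6/46 = 0.130435.
d = −0.5·ln(0.608695) − 0.25·ln(0.739130) = −0.5·(-0.496438) − 0.25·(-0.302281) = 0.3238.

0.3238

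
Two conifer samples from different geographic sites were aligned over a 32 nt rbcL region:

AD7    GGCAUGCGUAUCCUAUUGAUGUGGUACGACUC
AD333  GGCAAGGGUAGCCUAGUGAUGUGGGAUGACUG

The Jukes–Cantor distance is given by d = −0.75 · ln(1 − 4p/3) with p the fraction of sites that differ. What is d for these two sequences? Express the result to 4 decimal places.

Mismatches occur at site 5 (U/A), site 7 (C/G), site 11 (U/G), site 16 (U/G), site 25 (U/G), site 27 (C/U), site 32 (C/G).
p = 7/32 = 0.218750.
d = −0.75 · ln(1 − (4/3)·0.218750) = −0.75 · ln(0.708333) = −0.75 · (-0.344841) = 0.2586.

0.2586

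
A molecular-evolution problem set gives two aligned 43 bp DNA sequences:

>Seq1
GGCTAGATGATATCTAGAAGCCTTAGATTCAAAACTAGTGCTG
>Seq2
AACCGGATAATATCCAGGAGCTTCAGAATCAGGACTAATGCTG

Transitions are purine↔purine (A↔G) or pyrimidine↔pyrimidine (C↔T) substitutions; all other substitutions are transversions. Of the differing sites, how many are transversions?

1

Differing sites — 1:G/A (Ti); 2:G/A (Ti); 4:T/C (Ti); 5:A/G (Ti); 9:G/A (Ti); 15:T/C (Ti); 18:A/G (Ti); 22:C/T (Ti); 24:T/C (Ti); 28:T/A (Tv); 32:A/G (Ti); 33:A/G (Ti); 38:G/A (Ti).
Of the 13 differences, 12 transitions and 1 transversion, so the answer is 1.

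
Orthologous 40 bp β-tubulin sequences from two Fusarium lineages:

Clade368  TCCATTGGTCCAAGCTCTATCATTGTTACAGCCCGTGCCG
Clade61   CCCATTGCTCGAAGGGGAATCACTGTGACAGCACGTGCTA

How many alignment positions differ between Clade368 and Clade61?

12

Differing sites — 1:T/C; 8:G/C; 11:C/G; 15:C/G; 16:T/G; 17:C/G; 18:T/A; 23:T/C; 27:T/G; 33:C/A; 39:C/T; 40:G/A.
That gives 12 mismatches out of 40 aligned sites, so the Hamming distance is 12.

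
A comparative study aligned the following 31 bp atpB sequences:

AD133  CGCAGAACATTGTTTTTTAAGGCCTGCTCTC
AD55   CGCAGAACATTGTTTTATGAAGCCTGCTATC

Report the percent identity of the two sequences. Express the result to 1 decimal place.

87.1%

Differing sites — 17:T/A; 19:A/G; 21:G/A; 29:C/A.
27 of the 31 sites match, so the percent identity is 27/31 × 100 = 87.1%.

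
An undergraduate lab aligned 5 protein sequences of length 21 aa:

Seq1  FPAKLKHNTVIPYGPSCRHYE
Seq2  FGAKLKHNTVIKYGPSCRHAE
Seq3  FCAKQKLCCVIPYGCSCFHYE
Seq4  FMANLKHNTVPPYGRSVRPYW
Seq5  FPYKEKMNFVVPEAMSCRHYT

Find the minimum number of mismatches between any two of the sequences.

Pairwise Hamming distances:
  Seq1 vs Seq2: 3
  Seq1 vs Seq3: 7
  Seq1 vs Seq4: 7
  Seq1 vs Seq5: 9
  Seq2 vs Seq3: 9
  Seq2 vs Seq4: 9
  Seq2 vs Seq5: 12
  Seq3 vs Seq4: 12
  Seq3 vs Seq5: 12
  Seq4 vs Seq5: 13
The smallest is 3, between Seq1 and Seq2.

3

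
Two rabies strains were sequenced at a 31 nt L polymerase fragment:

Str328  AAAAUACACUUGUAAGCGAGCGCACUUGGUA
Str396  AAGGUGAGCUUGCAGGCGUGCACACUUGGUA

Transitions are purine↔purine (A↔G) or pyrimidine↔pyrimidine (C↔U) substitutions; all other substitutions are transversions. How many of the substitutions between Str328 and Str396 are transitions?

7

Differing sites — 3:A/G (Ti); 4:A/G (Ti); 6:A/G (Ti); 7:C/A (Tv); 8:A/G (Ti); 13:U/C (Ti); 15:A/G (Ti); 19:A/U (Tv); 22:G/A (Ti).
Of the 9 differences, 7 transitions and 2 transversions, so the answer is 7.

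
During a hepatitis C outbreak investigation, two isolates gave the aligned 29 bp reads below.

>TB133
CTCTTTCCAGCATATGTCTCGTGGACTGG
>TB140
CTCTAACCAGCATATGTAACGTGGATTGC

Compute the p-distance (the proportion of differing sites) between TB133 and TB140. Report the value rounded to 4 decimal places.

Mismatches occur at site 5 (T/A), site 6 (T/A), site 18 (C/A), site 19 (T/A), site 26 (C/T), site 29 (G/C).
There are 6 differences over 29 sites, so p = 6/29 = 0.2069.

0.2069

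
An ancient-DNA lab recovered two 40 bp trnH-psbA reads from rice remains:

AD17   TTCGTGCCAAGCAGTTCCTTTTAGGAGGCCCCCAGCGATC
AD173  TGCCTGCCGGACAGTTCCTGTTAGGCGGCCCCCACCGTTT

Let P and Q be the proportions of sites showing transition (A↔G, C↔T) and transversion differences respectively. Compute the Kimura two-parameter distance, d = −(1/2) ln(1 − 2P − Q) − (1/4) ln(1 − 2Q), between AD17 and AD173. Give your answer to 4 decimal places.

0.3046

Differing sites — 2:T/G (Tv); 4:G/C (Tv); 9:A/G (Ti); 10:A/G (Ti); 11:G/A (Ti); 20:T/G (Tv); 26:A/C (Tv); 35:G/C (Tv); 38:A/T (Tv); 40:C/T (Ti).
Of the 10 differences, 4 transitions and 6 transversions over 40 sites: P = 4/40 = 0.100000, Q = 6/40 = 0.150000.
d = −0.5·ln(0.650000) − 0.25·ln(0.700000) = −0.5·(-0.430783) − 0.25·(-0.356675) = 0.3046.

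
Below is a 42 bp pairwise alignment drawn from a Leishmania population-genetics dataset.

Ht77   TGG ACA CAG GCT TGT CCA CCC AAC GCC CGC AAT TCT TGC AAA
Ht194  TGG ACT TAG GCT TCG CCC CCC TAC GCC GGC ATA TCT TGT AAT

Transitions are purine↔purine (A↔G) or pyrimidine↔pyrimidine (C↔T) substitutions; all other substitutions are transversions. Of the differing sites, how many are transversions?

Differing sites — 6:A/T (Tv); 7:C/T (Ti); 14:G/C (Tv); 15:T/G (Tv); 18:A/C (Tv); 22:A/T (Tv); 28:C/G (Tv); 32:A/T (Tv); 33:T/A (Tv); 39:C/T (Ti); 42:A/T (Tv).
Of the 11 differences, 2 transitions and 9 transversions, so the answer is 9.

9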